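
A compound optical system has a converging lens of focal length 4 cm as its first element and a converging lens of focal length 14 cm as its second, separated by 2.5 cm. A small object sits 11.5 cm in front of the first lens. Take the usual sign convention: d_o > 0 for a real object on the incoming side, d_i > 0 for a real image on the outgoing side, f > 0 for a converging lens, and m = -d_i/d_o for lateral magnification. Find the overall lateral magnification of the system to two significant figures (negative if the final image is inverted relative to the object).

-0.42

Applying the thin-lens equation to the first lens, 1/4 = 1/11.5 + 1/d_i1, which gives d_i1 = 6.133 cm.
Its lateral magnification is m_1 = -d_i1/d_o1 = -(6.133)/11.5 = -0.5333.
Since 6.133 cm > 2.5 cm, the first image lies past the second lens and serves as a virtual object: d_o2 = L - d_i1 = -3.633 cm.
Applying the thin-lens equation again with f_2 = 14 cm and d_o2 = -3.633 cm gives d_i2 = 2.885 cm.
m_2 = -(2.885)/(-3.633) = 0.7940.
Total m = m_1 x m_2 = (-0.5333)(0.7940) = -0.4234.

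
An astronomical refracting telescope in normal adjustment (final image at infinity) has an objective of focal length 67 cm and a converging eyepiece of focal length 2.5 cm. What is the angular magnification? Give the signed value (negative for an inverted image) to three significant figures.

-26.8

M = -f_obj/f_eye = -67/(2.5) = -26.800.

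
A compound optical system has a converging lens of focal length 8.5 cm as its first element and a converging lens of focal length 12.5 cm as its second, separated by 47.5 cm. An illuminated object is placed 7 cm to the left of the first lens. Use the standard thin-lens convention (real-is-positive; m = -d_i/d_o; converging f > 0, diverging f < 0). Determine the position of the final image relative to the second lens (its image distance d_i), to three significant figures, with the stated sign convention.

14.6 cm

Applying the thin-lens equation to the first lens, 1/8.5 = 1/7 + 1/d_i1, which gives d_i1 = -39.667 cm.
With d_i1 < 0 the first image is virtual and lies on the object side; the object distance for lens 2 is d_o2 = 47.5 - (-39.667) = 87.167 cm.
Applying the thin-lens equation again with f_2 = 12.5 cm and d_o2 = 87.167 cm gives d_i2 = 14.593 cm.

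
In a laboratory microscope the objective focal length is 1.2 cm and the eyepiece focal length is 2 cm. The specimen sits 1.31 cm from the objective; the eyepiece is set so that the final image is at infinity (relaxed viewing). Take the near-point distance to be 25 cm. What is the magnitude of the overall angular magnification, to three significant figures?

Objective: 1/d_i = 1/f_obj - 1/d_o = 1/1.2 - 1/1.31 = 0.06997 cm^-1, so d_i = 14.291 cm.
m_obj = -d_i/d_o = -14.291/1.31 = -10.909.
Eyepiece angular magnification (image at infinity): M_eye = D/f_e = 25/2 = 12.500.
Overall M = m_obj x M_eye = (-10.909)(12.500) = -136.36.
|M| = 136.36.

136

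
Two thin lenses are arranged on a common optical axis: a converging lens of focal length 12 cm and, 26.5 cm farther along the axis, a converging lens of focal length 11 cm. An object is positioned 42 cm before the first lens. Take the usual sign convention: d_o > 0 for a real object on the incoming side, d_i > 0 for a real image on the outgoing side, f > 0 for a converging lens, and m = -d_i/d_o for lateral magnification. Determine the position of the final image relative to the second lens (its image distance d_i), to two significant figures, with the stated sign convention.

-82 cm

Lens 1: 1/d_i1 = 1/f_1 - 1/d_o1 = 1/12 - 1/42 = 0.05952 cm^-1, so d_i1 = 16.800 cm.
The intermediate image is 16.800 cm to the right of lens 1, so d_o2 = L - d_i1 = 26.5 - 16.800 = 9.700 cm.
Lens 2: 1/d_i2 = 1/f_2 - 1/d_o2 = 1/11 - 1/(9.700) = -0.01218 cm^-1, so d_i2 = -82.077 cm.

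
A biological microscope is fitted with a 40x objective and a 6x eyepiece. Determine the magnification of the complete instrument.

240

The overall magnification of a compound microscope is the product of the objective and eyepiece magnifications:
M = M_obj x M_eye = 40 x 6 = 240.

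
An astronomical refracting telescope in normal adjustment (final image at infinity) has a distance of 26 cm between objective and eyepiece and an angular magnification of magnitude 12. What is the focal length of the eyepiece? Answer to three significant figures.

2.00 cm

In normal adjustment the tube length equals f_obj + f_eye and |M| = f_obj/f_eye.
So f_obj = 12 f_eye and 12 f_eye + f_eye = 26 cm, giving f_eye = 26/13 = 2.000 cm and f_obj = 24.000 cm.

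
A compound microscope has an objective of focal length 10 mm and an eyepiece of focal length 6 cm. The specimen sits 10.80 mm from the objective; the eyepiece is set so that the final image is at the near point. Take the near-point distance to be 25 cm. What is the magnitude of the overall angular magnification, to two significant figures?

65

Convert to cm: f_obj = 10 mm = 1 cm; d_o = 10.80 mm = 1.08 cm.
Objective: 1/d_i = 1/f_obj - 1/d_o = 1/1 - 1/1.08 = 0.07407 cm^-1, so d_i = 13.500 cm.
m_obj = -d_i/d_o = -13.500/1.08 = -12.500.
Eyepiece angular magnification (image at near point): M_eye = 1 + D/f_e = 1 + 25/6 = 5.167.
Overall M = m_obj x M_eye = (-12.500)(5.167) = -64.58.
|M| = 64.58.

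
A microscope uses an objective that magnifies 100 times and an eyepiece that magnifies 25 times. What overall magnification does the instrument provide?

2500

The overall magnification of a compound microscope is the product of the objective and eyepiece magnifications:
M = M_obj x M_eye = 100 x 25 = 2500.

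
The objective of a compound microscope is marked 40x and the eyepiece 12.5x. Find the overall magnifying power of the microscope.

The overall magnification of a compound microscope is the product of the objective and eyepiece magnifications:
M = M_obj x M_eye = 40 x 12.5 = 500.

500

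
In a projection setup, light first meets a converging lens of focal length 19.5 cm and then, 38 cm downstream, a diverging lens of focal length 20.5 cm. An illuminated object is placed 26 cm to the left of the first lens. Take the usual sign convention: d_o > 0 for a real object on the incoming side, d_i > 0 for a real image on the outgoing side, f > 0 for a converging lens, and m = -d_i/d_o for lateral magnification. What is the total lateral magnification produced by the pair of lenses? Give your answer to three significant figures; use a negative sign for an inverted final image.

Lens 1: 1/d_i1 = 1/f_1 - 1/d_o1 = 1/19.5 - 1/26 = 0.01282 cm^-1, so d_i1 = 78.000 cm.
m_1 = -(78.000)/26 = -3.0000.
This image would form 78.000 cm past lens 1, i.e. 40.000 cm beyond lens 2, so it is a virtual object for lens 2: d_o2 = 38 - 78.000 = -40.000 cm.
Lens 2: 1/d_i2 = 1/f_2 - 1/d_o2 = 1/(-20.5) - 1/(-40.000) = -0.02378 cm^-1, so d_i2 = -42.051 cm.
m_2 = -(-42.051)/(-40.000) = -1.0513.
Overall magnification: m = m_1 m_2 = 3.1538.

3.15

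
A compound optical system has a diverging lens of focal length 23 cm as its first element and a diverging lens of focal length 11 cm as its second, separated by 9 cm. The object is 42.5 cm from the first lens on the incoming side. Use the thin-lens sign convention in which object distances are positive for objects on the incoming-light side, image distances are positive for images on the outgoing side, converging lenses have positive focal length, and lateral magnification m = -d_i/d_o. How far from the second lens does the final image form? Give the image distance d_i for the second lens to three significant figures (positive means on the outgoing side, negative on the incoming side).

Lens 1: 1/d_i1 = 1/f_1 - 1/d_o1 = 1/(-23) - 1/42.5 = -0.06701 cm^-1, so d_i1 = -14.924 cm.
With d_i1 < 0 the first image is virtual and lies on the object side; the object distance for lens 2 is d_o2 = 9 - (-14.924) = 23.924 cm.
Lens 2: 1/d_i2 = 1/f_2 - 1/d_o2 = 1/(-11) - 1/(23.924) = -0.13271 cm^-1, so d_i2 = -7.535 cm.

-7.54 cm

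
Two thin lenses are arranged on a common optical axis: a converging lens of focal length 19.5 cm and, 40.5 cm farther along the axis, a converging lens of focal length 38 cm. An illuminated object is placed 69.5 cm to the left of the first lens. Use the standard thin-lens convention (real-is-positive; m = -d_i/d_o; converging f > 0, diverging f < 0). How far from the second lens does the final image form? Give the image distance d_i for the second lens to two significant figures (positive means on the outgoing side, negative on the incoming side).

Applying the thin-lens equation to the first lens, 1/19.5 = 1/69.5 + 1/d_i1, which gives d_i1 = 27.105 cm.
Object distance for lens 2: d_o2 = 40.5 - 27.105 = 13.395 cm.
Applying the thin-lens equation again with f_2 = 38 cm and d_o2 = 13.395 cm gives d_i2 = -20.687 cm.

-21 cm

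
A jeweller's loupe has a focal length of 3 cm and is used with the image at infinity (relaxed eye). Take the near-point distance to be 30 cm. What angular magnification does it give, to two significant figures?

M = D/f = 30/3 = 10.000.

10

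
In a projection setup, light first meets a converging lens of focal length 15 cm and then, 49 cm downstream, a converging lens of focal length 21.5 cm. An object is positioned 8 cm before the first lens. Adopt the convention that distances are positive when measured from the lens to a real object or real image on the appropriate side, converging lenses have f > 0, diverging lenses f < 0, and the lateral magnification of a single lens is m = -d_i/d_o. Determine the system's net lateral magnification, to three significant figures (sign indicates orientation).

Lens 1: 1/d_i1 = 1/f_1 - 1/d_o1 = 1/15 - 1/8 = -0.05833 cm^-1, so d_i1 = -17.143 cm.
m_1 = -(-17.143)/8 = 2.1429.
The intermediate image is virtual, 17.143 cm to the left of lens 1, so d_o2 = L - d_i1 = 49 - (-17.143) = 66.143 cm.
Lens 2: 1/d_i2 = 1/f_2 - 1/d_o2 = 1/21.5 - 1/(66.143) = 0.03139 cm^-1, so d_i2 = 31.854 cm.
m_2 = -(31.854)/(66.143) = -0.4816.
The system's lateral magnification is m_1 m_2 = (2.1429)(-0.4816) = -1.0320.

-1.03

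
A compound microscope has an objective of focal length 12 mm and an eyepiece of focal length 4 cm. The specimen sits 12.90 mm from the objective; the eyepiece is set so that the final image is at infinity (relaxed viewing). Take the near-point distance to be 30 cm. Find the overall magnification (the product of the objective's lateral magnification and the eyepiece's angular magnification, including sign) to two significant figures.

-100

Convert to cm: f_obj = 12 mm = 1.2 cm; d_o = 12.90 mm = 1.29 cm.
Objective: 1/d_i = 1/f_obj - 1/d_o = 1/1.2 - 1/1.29 = 0.05814 cm^-1, so d_i = 17.200 cm.
m_obj = -d_i/d_o = -17.200/1.29 = -13.333.
Eyepiece angular magnification (image at infinity): M_eye = D/f_e = 30/4 = 7.500.
Overall M = m_obj x M_eye = (-13.333)(7.500) = -100.00.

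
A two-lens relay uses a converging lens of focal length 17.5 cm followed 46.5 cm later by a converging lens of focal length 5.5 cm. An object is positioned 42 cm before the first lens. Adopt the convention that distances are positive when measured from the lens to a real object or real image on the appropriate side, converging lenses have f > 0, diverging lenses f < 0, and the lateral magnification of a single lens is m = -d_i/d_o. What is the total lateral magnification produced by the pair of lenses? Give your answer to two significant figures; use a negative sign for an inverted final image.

0.36

Applying the thin-lens equation to the first lens, 1/17.5 = 1/42 + 1/d_i1, which gives d_i1 = 30.000 cm.
Its lateral magnification is m_1 = -d_i1/d_o1 = -(30.000)/42 = -0.7143.
Object distance for lens 2: d_o2 = 46.5 - 30.000 = 16.500 cm.
Applying the thin-lens equation again with f_2 = 5.5 cm and d_o2 = 16.500 cm gives d_i2 = 8.250 cm.
m_2 = -(8.250)/(16.500) = -0.5000.
Total m = m_1 x m_2 = (-0.7143)(-0.5000) = 0.3571.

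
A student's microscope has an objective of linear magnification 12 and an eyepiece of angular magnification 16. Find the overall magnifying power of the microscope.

192

The overall magnification of a compound microscope is the product of the objective and eyepiece magnifications:
M = M_obj x M_eye = 12 x 16 = 192.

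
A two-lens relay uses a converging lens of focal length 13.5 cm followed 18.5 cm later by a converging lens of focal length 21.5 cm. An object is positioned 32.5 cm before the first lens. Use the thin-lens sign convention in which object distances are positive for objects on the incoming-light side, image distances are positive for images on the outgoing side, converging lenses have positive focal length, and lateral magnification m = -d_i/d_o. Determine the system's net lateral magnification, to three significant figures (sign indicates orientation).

-0.585

Applying the thin-lens equation to the first lens, 1/13.5 = 1/32.5 + 1/d_i1, which gives d_i1 = 23.092 cm.
Its lateral magnification is m_1 = -d_i1/d_o1 = -(23.092)/32.5 = -0.7105.
This image would form 23.092 cm past lens 1, i.e. 4.592 cm beyond lens 2, so it is a virtual object for lens 2: d_o2 = 18.5 - 23.092 = -4.592 cm.
Applying the thin-lens equation again with f_2 = 21.5 cm and d_o2 = -4.592 cm gives d_i2 = 3.784 cm.
m_2 = -(3.784)/(-4.592) = 0.8240.
Total m = m_1 x m_2 = (-0.7105)(0.8240) = -0.5855.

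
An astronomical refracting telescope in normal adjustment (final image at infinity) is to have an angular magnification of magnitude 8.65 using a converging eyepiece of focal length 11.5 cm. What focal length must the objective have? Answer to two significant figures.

|M| = f_obj/|f_eye|, so f_obj = |M| x |f_eye| = 8.65 x 11.5 = 99.475 cm.

99 cm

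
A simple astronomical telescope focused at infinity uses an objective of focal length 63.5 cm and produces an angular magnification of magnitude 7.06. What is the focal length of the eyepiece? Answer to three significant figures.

8.99 cm

|M| = f_obj/f_eye, so f_eye = f_obj/|M| = 63.5/7.06 = 8.994 cm.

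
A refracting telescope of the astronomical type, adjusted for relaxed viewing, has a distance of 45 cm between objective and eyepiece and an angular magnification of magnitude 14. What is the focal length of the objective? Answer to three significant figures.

42.0 cm

In normal adjustment the tube length equals f_obj + f_eye and |M| = f_obj/f_eye.
So f_obj = 14 f_eye and 14 f_eye + f_eye = 45 cm, giving f_eye = 45/15 = 3.000 cm and f_obj = 42.000 cm.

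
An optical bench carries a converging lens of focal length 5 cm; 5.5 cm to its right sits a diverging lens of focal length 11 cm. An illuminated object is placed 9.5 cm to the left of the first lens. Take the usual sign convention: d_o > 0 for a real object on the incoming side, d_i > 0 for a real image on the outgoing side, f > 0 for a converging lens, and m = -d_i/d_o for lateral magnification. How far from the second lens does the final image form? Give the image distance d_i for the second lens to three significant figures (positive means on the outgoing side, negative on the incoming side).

9.36 cm

Applying the thin-lens equation to the first lens, 1/5 = 1/9.5 + 1/d_i1, which gives d_i1 = 10.556 cm.
This image would form 10.556 cm past lens 1, i.e. 5.056 cm beyond lens 2, so it is a virtual object for lens 2: d_o2 = 5.5 - 10.556 = -5.056 cm.
Applying the thin-lens equation again with f_2 = -11 cm and d_o2 = -5.056 cm gives d_i2 = 9.355 cm.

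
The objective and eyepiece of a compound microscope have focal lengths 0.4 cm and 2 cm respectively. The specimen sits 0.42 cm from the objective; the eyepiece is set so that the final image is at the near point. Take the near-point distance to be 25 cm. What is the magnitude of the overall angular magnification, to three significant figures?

Objective: 1/d_i = 1/f_obj - 1/d_o = 1/0.4 - 1/0.42 = 0.11905 cm^-1, so d_i = 8.400 cm.
m_obj = -d_i/d_o = -8.400/0.42 = -20.000.
Eyepiece angular magnification (image at near point): M_eye = 1 + D/f_e = 1 + 25/2 = 13.500.
Overall M = m_obj x M_eye = (-20.000)(13.500) = -270.00.
|M| = 270.00.

270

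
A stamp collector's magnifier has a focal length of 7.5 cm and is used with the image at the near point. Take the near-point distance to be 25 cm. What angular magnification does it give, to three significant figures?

M = 1 + D/f = 1 + 25/7.5 = 4.333.

4.33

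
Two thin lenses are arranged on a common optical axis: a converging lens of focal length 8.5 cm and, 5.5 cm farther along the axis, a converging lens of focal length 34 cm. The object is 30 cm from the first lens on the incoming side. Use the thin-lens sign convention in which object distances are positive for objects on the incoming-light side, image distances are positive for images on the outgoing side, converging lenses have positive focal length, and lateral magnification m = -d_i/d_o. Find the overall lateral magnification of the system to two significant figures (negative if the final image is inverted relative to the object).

-0.33

Lens 1: 1/d_i1 = 1/f_1 - 1/d_o1 = 1/8.5 - 1/30 = 0.08431 cm^-1, so d_i1 = 11.860 cm.
m_1 = -(11.860)/30 = -0.3953.
This image would form 11.860 cm past lens 1, i.e. 6.360 cm beyond lens 2, so it is a virtual object for lens 2: d_o2 = 5.5 - 11.860 = -6.360 cm.
Lens 2: 1/d_i2 = 1/f_2 - 1/d_o2 = 1/34 - 1/(-6.360) = 0.18663 cm^-1, so d_i2 = 5.358 cm.
m_2 = -(5.358)/(-6.360) = 0.8424.
Overall magnification: m = m_1 m_2 = -0.3330.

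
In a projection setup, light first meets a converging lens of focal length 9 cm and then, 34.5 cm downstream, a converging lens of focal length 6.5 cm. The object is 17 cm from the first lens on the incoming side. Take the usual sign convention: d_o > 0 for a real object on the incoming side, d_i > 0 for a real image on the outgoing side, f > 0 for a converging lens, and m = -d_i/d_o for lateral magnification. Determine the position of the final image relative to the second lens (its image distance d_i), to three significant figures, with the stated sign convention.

Applying the thin-lens equation to the first lens, 1/9 = 1/17 + 1/d_i1, which gives d_i1 = 19.125 cm.
The intermediate image is 19.125 cm to the right of lens 1, so d_o2 = L - d_i1 = 34.5 - 19.125 = 15.375 cm.
Applying the thin-lens equation again with f_2 = 6.5 cm and d_o2 = 15.375 cm gives d_i2 = 11.261 cm.

11.3 cm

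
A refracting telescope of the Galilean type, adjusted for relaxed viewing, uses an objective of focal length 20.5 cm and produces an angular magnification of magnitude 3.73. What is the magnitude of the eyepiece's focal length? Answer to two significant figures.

|M| = f_obj/|f_eye|, so |f_eye| = f_obj/|M| = 20.5/3.73 = 5.496 cm.
(The eyepiece is diverging, so its signed focal length is -5.496 cm.)

5.5 cm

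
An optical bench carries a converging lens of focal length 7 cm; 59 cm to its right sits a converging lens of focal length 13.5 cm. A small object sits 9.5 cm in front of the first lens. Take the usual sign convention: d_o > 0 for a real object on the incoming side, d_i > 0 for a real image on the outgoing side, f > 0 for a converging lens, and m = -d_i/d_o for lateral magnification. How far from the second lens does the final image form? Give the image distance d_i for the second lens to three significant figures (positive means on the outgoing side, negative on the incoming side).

23.1 cm

First lens: d_i1 = 1/(1/7 - 1/9.5) = 26.600 cm.
Object distance for lens 2: d_o2 = 59 - 26.600 = 32.400 cm.
Second lens: d_i2 = 1/(1/13.5 - 1/(32.400)) = 23.143 cm.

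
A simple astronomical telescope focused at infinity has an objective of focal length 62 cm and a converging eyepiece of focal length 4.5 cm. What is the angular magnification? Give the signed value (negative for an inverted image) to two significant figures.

-14

M = -f_obj/f_eye = -62/(4.5) = -13.778.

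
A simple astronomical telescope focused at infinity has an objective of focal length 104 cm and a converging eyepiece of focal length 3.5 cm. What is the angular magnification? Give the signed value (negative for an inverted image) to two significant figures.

-30

M = -f_obj/f_eye = -104/(3.5) = -29.714.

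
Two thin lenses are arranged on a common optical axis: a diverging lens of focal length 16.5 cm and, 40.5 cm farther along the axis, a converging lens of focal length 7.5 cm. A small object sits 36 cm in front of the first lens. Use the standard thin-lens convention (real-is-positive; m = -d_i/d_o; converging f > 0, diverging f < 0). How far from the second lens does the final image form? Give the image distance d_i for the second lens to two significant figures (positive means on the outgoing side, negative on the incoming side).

8.8 cm

Applying the thin-lens equation to the first lens, 1/(-16.5) = 1/36 + 1/d_i1, which gives d_i1 = -11.314 cm.
With d_i1 < 0 the first image is virtual and lies on the object side; the object distance for lens 2 is d_o2 = 40.5 - (-11.314) = 51.814 cm.
Applying the thin-lens equation again with f_2 = 7.5 cm and d_o2 = 51.814 cm gives d_i2 = 8.769 cm.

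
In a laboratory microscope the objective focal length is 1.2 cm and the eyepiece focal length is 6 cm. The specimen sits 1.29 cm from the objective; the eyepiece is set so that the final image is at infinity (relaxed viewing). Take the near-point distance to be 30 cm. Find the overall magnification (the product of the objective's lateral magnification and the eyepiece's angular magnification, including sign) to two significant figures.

Objective: 1/d_i = 1/f_obj - 1/d_o = 1/1.2 - 1/1.29 = 0.05814 cm^-1, so d_i = 17.200 cm.
m_obj = -d_i/d_o = -17.200/1.29 = -13.333.
Eyepiece angular magnification (image at infinity): M_eye = D/f_e = 30/6 = 5.000.
Overall M = m_obj x M_eye = (-13.333)(5.000) = -66.67.

-67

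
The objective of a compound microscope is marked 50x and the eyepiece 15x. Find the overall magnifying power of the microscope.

750

The overall magnification of a compound microscope is the product of the objective and eyepiece magnifications:
M = M_obj x M_eye = 50 x 15 = 750.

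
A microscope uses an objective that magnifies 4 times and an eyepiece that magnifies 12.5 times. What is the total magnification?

The overall magnification of a compound microscope is the product of the objective and eyepiece magnifications:
M = M_obj x M_eye = 4 x 12.5 = 50.

50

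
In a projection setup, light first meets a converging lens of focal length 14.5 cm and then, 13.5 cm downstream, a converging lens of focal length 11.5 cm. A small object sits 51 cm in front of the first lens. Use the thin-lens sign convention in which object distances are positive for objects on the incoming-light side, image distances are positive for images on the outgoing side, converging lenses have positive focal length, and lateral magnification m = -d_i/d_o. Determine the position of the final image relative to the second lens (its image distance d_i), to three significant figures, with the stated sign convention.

4.26 cm

First lens: d_i1 = 1/(1/14.5 - 1/51) = 20.260 cm.
This image would form 20.260 cm past lens 1, i.e. 6.760 cm beyond lens 2, so it is a virtual object for lens 2: d_o2 = 13.5 - 20.260 = -6.760 cm.
Second lens: d_i2 = 1/(1/11.5 - 1/(-6.760)) = 4.258 cm.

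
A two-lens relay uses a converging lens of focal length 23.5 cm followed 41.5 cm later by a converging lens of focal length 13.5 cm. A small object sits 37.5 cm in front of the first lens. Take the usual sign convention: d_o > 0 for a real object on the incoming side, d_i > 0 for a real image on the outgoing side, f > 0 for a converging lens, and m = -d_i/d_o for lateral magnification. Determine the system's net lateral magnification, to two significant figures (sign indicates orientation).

-0.65

First lens: d_i1 = 1/(1/23.5 - 1/37.5) = 62.946 cm.
m_1 = -(62.946)/37.5 = -1.6786.
This image would form 62.946 cm past lens 1, i.e. 21.446 cm beyond lens 2, so it is a virtual object for lens 2: d_o2 = 41.5 - 62.946 = -21.446 cm.
Second lens: d_i2 = 1/(1/13.5 - 1/(-21.446)) = 8.285 cm.
m_2 = -(8.285)/(-21.446) = 0.3863.
Total m = m_1 x m_2 = (-1.6786)(0.3863) = -0.6484.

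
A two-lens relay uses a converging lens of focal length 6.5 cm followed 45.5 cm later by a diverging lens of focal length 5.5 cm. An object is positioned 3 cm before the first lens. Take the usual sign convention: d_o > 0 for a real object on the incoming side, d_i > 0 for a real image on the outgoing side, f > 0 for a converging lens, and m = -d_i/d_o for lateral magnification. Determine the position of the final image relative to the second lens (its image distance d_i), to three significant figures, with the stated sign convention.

First lens: d_i1 = 1/(1/6.5 - 1/3) = -5.571 cm.
With d_i1 < 0 the first image is virtual and lies on the object side; the object distance for lens 2 is d_o2 = 45.5 - (-5.571) = 51.071 cm.
Second lens: d_i2 = 1/(1/(-5.5) - 1/(51.071)) = -4.965 cm.

-4.97 cm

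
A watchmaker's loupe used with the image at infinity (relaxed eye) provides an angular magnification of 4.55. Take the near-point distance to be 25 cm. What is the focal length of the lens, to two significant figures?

5.5 cm

For the image at infinity, M = D/f.
f = D/M = 25/4.55 = 5.495 cm.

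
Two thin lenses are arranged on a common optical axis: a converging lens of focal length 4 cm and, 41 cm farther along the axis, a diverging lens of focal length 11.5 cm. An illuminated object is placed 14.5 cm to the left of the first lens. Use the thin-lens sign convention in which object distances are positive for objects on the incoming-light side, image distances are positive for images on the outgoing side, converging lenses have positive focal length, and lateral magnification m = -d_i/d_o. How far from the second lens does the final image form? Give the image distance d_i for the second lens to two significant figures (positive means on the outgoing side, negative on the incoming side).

First lens: d_i1 = 1/(1/4 - 1/14.5) = 5.524 cm.
The intermediate image is 5.524 cm to the right of lens 1, so d_o2 = L - d_i1 = 41 - 5.524 = 35.476 cm.
Second lens: d_i2 = 1/(1/(-11.5) - 1/(35.476)) = -8.685 cm.

-8.7 cm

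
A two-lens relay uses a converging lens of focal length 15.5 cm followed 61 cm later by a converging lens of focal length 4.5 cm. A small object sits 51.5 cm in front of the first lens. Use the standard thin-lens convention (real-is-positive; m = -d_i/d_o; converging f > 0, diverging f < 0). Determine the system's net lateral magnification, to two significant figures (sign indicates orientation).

Lens 1: 1/d_i1 = 1/f_1 - 1/d_o1 = 1/15.5 - 1/51.5 = 0.04510 cm^-1, so d_i1 = 22.174 cm.
m_1 = -(22.174)/51.5 = -0.4306.
That image sits 38.826 cm in front of the second lens, so d_o2 = 38.826 cm.
Lens 2: 1/d_i2 = 1/f_2 - 1/d_o2 = 1/4.5 - 1/(38.826) = 0.19647 cm^-1, so d_i2 = 5.090 cm.
m_2 = -(5.090)/(38.826) = -0.1311.
Overall magnification: m = m_1 m_2 = 0.0564.

0.056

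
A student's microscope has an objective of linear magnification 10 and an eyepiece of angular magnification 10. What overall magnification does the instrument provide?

The overall magnification of a compound microscope is the product of the objective and eyepiece magnifications:
M = M_obj x M_eye = 10 x 10 = 100.

100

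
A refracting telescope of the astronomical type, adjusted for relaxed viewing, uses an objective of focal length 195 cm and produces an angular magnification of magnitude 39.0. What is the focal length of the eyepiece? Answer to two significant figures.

5.0 cm

|M| = f_obj/f_eye, so f_eye = f_obj/|M| = 195/39.0 = 5.000 cm.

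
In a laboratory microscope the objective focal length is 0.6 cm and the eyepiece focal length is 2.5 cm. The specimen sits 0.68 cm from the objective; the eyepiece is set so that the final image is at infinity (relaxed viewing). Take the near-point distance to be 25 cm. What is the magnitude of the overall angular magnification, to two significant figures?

75

Objective: 1/d_i = 1/f_obj - 1/d_o = 1/0.6 - 1/0.68 = 0.19608 cm^-1, so d_i = 5.100 cm.
m_obj = -d_i/d_o = -5.100/0.68 = -7.500.
Eyepiece angular magnification (image at infinity): M_eye = D/f_e = 25/2.5 = 10.000.
Overall M = m_obj x M_eye = (-7.500)(10.000) = -75.00.
|M| = 75.00.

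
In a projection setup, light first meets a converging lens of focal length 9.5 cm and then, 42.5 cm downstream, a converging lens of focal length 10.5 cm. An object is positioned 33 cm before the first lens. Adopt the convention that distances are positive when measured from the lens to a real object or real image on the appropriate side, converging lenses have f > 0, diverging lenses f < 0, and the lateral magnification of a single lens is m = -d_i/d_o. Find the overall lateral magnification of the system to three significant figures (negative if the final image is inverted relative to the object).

Lens 1: 1/d_i1 = 1/f_1 - 1/d_o1 = 1/9.5 - 1/33 = 0.07496 cm^-1, so d_i1 = 13.340 cm.
m_1 = -(13.340)/33 = -0.4043.
The intermediate image is 13.340 cm to the right of lens 1, so d_o2 = L - d_i1 = 42.5 - 13.340 = 29.160 cm.
Lens 2: 1/d_i2 = 1/f_2 - 1/d_o2 = 1/10.5 - 1/(29.160) = 0.06094 cm^-1, so d_i2 = 16.408 cm.
m_2 = -(16.408)/(29.160) = -0.5627.
Total m = m_1 x m_2 = (-0.4043)(-0.5627) = 0.2275.

0.227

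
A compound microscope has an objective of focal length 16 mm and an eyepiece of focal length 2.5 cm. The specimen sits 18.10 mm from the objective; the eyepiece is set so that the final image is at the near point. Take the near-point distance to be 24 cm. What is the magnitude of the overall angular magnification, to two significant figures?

81

Convert to cm: f_obj = 16 mm = 1.6 cm; d_o = 18.10 mm = 1.81 cm.
Objective: 1/d_i = 1/f_obj - 1/d_o = 1/1.6 - 1/1.81 = 0.07251 cm^-1, so d_i = 13.790 cm.
m_obj = -d_i/d_o = -13.790/1.81 = -7.619.
Eyepiece angular magnification (image at near point): M_eye = 1 + D/f_e = 1 + 24/2.5 = 10.600.
Overall M = m_obj x M_eye = (-7.619)(10.600) = -80.76.
|M| = 80.76.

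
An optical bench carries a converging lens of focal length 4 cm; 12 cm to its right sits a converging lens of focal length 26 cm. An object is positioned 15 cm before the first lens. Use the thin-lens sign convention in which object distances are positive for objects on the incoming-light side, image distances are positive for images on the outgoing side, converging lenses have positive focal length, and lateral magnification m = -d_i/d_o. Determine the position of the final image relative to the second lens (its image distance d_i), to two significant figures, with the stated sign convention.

-8.7 cm

Lens 1: 1/d_i1 = 1/f_1 - 1/d_o1 = 1/4 - 1/15 = 0.18333 cm^-1, so d_i1 = 5.455 cm.
The intermediate image is 5.455 cm to the right of lens 1, so d_o2 = L - d_i1 = 12 - 5.455 = 6.545 cm.
Lens 2: 1/d_i2 = 1/f_2 - 1/d_o2 = 1/26 - 1/(6.545) = -0.11432 cm^-1, so d_i2 = -8.748 cm.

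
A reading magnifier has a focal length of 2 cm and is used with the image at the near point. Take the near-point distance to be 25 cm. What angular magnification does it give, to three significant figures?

M = 1 + D/f = 1 + 25/2 = 13.500.

13.5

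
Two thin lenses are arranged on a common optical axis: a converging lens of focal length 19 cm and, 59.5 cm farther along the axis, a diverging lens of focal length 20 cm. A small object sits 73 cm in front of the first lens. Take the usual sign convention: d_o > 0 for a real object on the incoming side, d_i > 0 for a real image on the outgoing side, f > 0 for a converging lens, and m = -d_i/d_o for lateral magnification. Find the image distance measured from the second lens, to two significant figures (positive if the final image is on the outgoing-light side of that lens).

-13 cm

First lens: d_i1 = 1/(1/19 - 1/73) = 25.685 cm.
Object distance for lens 2: d_o2 = 59.5 - 25.685 = 33.815 cm.
Second lens: d_i2 = 1/(1/(-20) - 1/(33.815)) = -12.567 cm.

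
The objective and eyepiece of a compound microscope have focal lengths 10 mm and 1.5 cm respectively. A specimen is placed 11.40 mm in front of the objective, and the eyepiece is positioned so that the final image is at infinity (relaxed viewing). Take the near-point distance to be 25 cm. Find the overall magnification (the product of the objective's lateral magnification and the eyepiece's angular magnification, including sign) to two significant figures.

-120

Convert to cm: f_obj = 10 mm = 1 cm; d_o = 11.40 mm = 1.14 cm.
Objective: 1/d_i = 1/f_obj - 1/d_o = 1/1 - 1/1.14 = 0.12281 cm^-1, so d_i = 8.143 cm.
m_obj = -d_i/d_o = -8.143/1.14 = -7.143.
Eyepiece angular magnification (image at infinity): M_eye = D/f_e = 25/1.5 = 16.667.
Overall M = m_obj x M_eye = (-7.143)(16.667) = -119.05.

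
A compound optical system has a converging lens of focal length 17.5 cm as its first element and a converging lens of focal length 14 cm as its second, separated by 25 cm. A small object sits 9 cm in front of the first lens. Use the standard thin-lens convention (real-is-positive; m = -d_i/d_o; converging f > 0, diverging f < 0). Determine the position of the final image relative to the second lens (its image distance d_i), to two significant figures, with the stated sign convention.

21 cm

Applying the thin-lens equation to the first lens, 1/17.5 = 1/9 + 1/d_i1, which gives d_i1 = -18.529 cm.
The intermediate image is virtual, 18.529 cm to the left of lens 1, so d_o2 = L - d_i1 = 25 - (-18.529) = 43.529 cm.
Applying the thin-lens equation again with f_2 = 14 cm and d_o2 = 43.529 cm gives d_i2 = 20.637 cm.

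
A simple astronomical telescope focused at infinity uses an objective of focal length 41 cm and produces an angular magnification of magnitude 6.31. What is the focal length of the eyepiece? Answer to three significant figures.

6.50 cm

|M| = f_obj/f_eye, so f_eye = f_obj/|M| = 41/6.31 = 6.498 cm.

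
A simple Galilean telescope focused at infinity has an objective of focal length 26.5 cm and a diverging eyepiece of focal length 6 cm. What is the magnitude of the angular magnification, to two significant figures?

4.4

|M| = f_obj/|f_eye| = 26.5/6 = 4.417.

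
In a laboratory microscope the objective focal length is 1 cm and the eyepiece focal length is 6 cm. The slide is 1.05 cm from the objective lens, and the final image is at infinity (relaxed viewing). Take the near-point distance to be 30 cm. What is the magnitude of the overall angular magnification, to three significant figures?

Objective: 1/d_i = 1/f_obj - 1/d_o = 1/1 - 1/1.05 = 0.04762 cm^-1, so d_i = 21.000 cm.
m_obj = -d_i/d_o = -21.000/1.05 = -20.000.
Eyepiece angular magnification (image at infinity): M_eye = D/f_e = 30/6 = 5.000.
Overall M = m_obj x M_eye = (-20.000)(5.000) = -100.00.
|M| = 100.00.

100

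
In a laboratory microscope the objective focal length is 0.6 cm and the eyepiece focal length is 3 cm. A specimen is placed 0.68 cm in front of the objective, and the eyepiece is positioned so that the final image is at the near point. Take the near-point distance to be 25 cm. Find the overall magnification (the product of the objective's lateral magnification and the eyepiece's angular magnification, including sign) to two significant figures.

Objective: 1/d_i = 1/f_obj - 1/d_o = 1/0.6 - 1/0.68 = 0.19608 cm^-1, so d_i = 5.100 cm.
m_obj = -d_i/d_o = -5.100/0.68 = -7.500.
Eyepiece angular magnification (image at near point): M_eye = 1 + D/f_e = 1 + 25/3 = 9.333.
Overall M = m_obj x M_eye = (-7.500)(9.333) = -70.00.

-70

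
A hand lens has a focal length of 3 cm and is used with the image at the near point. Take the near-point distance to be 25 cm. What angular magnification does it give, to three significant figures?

9.33

M = 1 + D/f = 1 + 25/3 = 9.333.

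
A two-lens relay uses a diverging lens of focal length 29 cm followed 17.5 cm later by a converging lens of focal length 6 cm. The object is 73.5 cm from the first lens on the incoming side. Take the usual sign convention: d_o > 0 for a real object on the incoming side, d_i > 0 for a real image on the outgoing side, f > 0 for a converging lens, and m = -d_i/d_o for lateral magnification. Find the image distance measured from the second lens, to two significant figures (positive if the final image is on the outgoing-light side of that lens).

Lens 1: 1/d_i1 = 1/f_1 - 1/d_o1 = 1/(-29) - 1/73.5 = -0.04809 cm^-1, so d_i1 = -20.795 cm.
The intermediate image is virtual, 20.795 cm to the left of lens 1, so d_o2 = L - d_i1 = 17.5 - (-20.795) = 38.295 cm.
Lens 2: 1/d_i2 = 1/f_2 - 1/d_o2 = 1/6 - 1/(38.295) = 0.14055 cm^-1, so d_i2 = 7.115 cm.

7.1 cm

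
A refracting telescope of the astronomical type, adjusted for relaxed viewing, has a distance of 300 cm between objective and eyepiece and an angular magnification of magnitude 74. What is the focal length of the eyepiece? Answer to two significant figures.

In normal adjustment the tube length equals f_obj + f_eye and |M| = f_obj/f_eye.
So f_obj = 74 f_eye and 74 f_eye + f_eye = 300 cm, giving f_eye = 300/75 = 4.000 cm and f_obj = 296.000 cm.

4.0 cm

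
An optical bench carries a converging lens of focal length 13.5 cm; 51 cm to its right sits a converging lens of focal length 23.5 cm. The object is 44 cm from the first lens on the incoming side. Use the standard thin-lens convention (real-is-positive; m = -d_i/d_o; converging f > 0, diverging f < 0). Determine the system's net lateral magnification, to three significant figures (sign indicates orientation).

First lens: d_i1 = 1/(1/13.5 - 1/44) = 19.475 cm.
m_1 = -(19.475)/44 = -0.4426.
Object distance for lens 2: d_o2 = 51 - 19.475 = 31.525 cm.
Second lens: d_i2 = 1/(1/23.5 - 1/(31.525)) = 92.320 cm.
m_2 = -(92.320)/(31.525) = -2.9285.
The system's lateral magnification is m_1 m_2 = (-0.4426)(-2.9285) = 1.2962.

1.30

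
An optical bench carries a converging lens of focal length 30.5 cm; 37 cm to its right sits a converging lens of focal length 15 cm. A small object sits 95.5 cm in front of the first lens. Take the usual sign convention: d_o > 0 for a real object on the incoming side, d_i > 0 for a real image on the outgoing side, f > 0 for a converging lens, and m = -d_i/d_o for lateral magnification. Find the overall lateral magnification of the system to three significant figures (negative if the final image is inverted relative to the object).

Applying the thin-lens equation to the first lens, 1/30.5 = 1/95.5 + 1/d_i1, which gives d_i1 = 44.812 cm.
Its lateral magnification is m_1 = -d_i1/d_o1 = -(44.812)/95.5 = -0.4692.
Since 44.812 cm > 37 cm, the first image lies past the second lens and serves as a virtual object: d_o2 = L - d_i1 = -7.812 cm.
Applying the thin-lens equation again with f_2 = 15 cm and d_o2 = -7.812 cm gives d_i2 = 5.137 cm.
m_2 = -(5.137)/(-7.812) = 0.6576.
The system's lateral magnification is m_1 m_2 = (-0.4692)(0.6576) = -0.3085.

-0.309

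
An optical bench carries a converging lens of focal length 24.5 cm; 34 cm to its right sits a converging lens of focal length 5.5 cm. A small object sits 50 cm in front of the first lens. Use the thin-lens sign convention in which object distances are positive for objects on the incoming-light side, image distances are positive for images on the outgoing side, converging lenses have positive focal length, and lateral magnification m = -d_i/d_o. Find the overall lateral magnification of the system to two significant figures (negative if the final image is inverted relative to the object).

Lens 1: 1/d_i1 = 1/f_1 - 1/d_o1 = 1/24.5 - 1/50 = 0.02082 cm^-1, so d_i1 = 48.039 cm.
m_1 = -(48.039)/50 = -0.9608.
This image would form 48.039 cm past lens 1, i.e. 14.039 cm beyond lens 2, so it is a virtual object for lens 2: d_o2 = 34 - 48.039 = -14.039 cm.
Lens 2: 1/d_i2 = 1/f_2 - 1/d_o2 = 1/5.5 - 1/(-14.039) = 0.25305 cm^-1, so d_i2 = 3.952 cm.
m_2 = -(3.952)/(-14.039) = 0.2815.
The system's lateral magnification is m_1 m_2 = (-0.9608)(0.2815) = -0.2704.

-0.27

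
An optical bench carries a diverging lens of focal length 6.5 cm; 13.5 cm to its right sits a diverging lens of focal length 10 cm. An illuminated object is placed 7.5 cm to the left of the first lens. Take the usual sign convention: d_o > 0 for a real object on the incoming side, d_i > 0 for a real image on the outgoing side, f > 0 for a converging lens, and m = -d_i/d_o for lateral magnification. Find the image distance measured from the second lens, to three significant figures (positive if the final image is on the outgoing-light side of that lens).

First lens: d_i1 = 1/(1/(-6.5) - 1/7.5) = -3.482 cm.
The intermediate image is virtual, 3.482 cm to the left of lens 1, so d_o2 = L - d_i1 = 13.5 - (-3.482) = 16.982 cm.
Second lens: d_i2 = 1/(1/(-10) - 1/(16.982)) = -6.294 cm.

-6.29 cm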